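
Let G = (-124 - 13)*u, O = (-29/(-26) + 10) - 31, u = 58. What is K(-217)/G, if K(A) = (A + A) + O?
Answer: 11801/206596 ≈ 0.057121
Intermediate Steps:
O = -517/26 (O = (-29*(-1/26) + 10) - 31 = (29/26 + 10) - 31 = 289/26 - 31 = -517/26 ≈ -19.885)
K(A) = -517/26 + 2*A (K(A) = (A + A) - 517/26 = 2*A - 517/26 = -517/26 + 2*A)
G = -7946 (G = (-124 - 13)*58 = -137*58 = -7946)
K(-217)/G = (-517/26 + 2*(-217))/(-7946) = (-517/26 - 434)*(-1/7946) = -11801/26*(-1/7946) = 11801/206596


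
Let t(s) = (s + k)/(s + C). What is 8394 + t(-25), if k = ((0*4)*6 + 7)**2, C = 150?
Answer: 1049274/125 ≈ 8394.2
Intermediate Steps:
k = 49 (k = (0*6 + 7)**2 = (0 + 7)**2 = 7**2 = 49)
t(s) = (49 + s)/(150 + s) (t(s) = (s + 49)/(s + 150) = (49 + s)/(150 + s))
8394 + t(-25) = 8394 + (49 - 25)/(150 - 25) = 8394 + 24/125 = 1049274/125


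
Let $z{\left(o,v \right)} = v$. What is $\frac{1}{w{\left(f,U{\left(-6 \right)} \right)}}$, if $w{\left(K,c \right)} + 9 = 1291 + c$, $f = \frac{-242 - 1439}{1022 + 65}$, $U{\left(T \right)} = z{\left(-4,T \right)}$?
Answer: $\frac{1}{1276} \approx 0.0007837$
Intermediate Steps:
$U{\left(T \right)} = T$
$f = - \frac{1681}{1087} \approx -1.5465$
$w{\left(K,c \right)} = 1282 + c$ ($w{\left(K,c \right)} = -9 + \left(1291 + c\right) = 1282 + c$)
$\frac{1}{w{\left(f,U{\left(-6 \right)} \right)}} = \frac{1}{1282 - 6} = \frac{1}{1276}$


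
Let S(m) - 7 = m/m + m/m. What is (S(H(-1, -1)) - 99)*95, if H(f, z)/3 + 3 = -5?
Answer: -8550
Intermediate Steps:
H(f, z) = -24 (H(f, z) = -9 + 3*(-5) = -9 - 15 = -24)
S(m) = 9 (S(m) = 7 + (m/m + m/m) = 7 + (1 + 1) = 7 + 2 = 9)
(S(H(-1, -1)) - 99)*95 = (9 - 99)*95 = -90*95 = -8550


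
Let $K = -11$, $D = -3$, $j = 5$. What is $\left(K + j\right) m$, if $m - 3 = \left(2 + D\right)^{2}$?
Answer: $-24$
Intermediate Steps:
$m = 4$ ($m = 3 + \left(2 - 3\right)^{2} = 3 + \left(-1\right)^{2} = 3 + 1 = 4$)
$\left(K + j\right) m = \left(-11 + 5\right) 4 = \left(-6\right) 4 = -24$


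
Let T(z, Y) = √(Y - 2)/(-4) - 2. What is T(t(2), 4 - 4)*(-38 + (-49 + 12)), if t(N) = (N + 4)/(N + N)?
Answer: 150 + 75*I*√2/4 ≈ 150.0 + 26.517*I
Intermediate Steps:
t(N) = (4 + N)/(2*N) (t(N) = (4 + N)/((2*N)) = (4 + N)*(1/(2*N)) = (4 + N)/(2*N))
T(z, Y) = -2 - √(-2 + Y)/4 (T(z, Y) = √(-2 + Y)*(-¼) - 2 = -√(-2 + Y)/4 - 2 = -2 - √(-2 + Y)/4)
T(t(2), 4 - 4)*(-38 + (-49 + 12)) = (-2 - √(-2 + (4 - 4))/4)*(-38 + (-49 + 12)) = (-2 - √(-2 + 0)/4)*(-38 - 37) = (-2 - I*√2/4)*(-75) = 150 + 75*I*√2/4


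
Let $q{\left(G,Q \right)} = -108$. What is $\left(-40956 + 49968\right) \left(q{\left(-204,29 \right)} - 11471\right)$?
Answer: $-104349948$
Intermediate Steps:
$\left(-40956 + 49968\right) \left(q{\left(-204,29 \right)} - 11471\right) = \left(-40956 + 49968\right) \left(-108 - 11471\right) = 9012 \left(-108 - 11471\right) = 9012 \left(-11579\right) = -104349948$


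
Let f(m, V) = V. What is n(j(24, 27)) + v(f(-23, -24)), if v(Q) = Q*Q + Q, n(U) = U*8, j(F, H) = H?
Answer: 768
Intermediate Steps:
n(U) = 8*U
v(Q) = Q + Q² (v(Q) = Q² + Q = Q + Q²)
n(j(24, 27)) + v(f(-23, -24)) = 8*27 - 24*(1 - 24) = 216 - 24*(-23) = 216 + 552 = 768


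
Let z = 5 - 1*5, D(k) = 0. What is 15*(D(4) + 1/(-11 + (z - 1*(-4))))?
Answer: -15/7 ≈ -2.1429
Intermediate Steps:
z = 0 (z = 5 - 5 = 0)
15*(D(4) + 1/(-11 + (z - 1*(-4)))) = 15*(0 + 1/(-11 + (0 - 1*(-4)))) = 15*(0 + 1/(-11 + (0 + 4))) = 15*(0 + 1/(-11 + 4)) = 15*(0 + 1/(-7)) = 15*(0 - 1/7) = 15*(-1/7) = -15/7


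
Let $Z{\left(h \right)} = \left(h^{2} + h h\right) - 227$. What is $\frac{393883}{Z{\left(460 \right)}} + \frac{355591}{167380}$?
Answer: $\frac{216333528583}{70797220740} \approx 3.0557$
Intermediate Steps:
$Z{\left(h \right)} = -227 + 2 h^{2}$ ($Z{\left(h \right)} = \left(h^{2} + h^{2}\right) - 227 = 2 h^{2} - 227 = -227 + 2 h^{2}$)
$\frac{393883}{Z{\left(460 \right)}} + \frac{355591}{167380} = \frac{393883}{-227 + 2 \cdot 460^{2}} + \frac{355591}{167380} = \frac{393883}{-227 + 2 \cdot 211600} + 355591 \cdot \frac{1}{167380} = \frac{393883}{-227 + 423200} + \frac{355591}{167380} = \frac{393883}{422973} + \frac{355591}{167380} = \frac{216333528583}{70797220740}$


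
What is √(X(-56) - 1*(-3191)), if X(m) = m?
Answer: √3135 ≈ 55.991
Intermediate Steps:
√(X(-56) - 1*(-3191)) = √(-56 - 1*(-3191)) = √(-56 + 3191) = √3135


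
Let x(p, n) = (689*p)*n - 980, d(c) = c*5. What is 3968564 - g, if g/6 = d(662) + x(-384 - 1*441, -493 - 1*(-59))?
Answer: -1476224116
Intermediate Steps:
d(c) = 5*c
x(p, n) = -980 + 689*n*p (x(p, n) = 689*n*p - 980 = -980 + 689*n*p)
g = 1480192680 (g = 6*(5*662 + (-980 + 689*(-493 - 1*(-59))*(-384 - 1*441))) = 6*(3310 + (-980 + 689*(-493 + 59)*(-384 - 441))) = 6*(3310 + (-980 + 689*(-434)*(-825))) = 6*(3310 + (-980 + 246696450)) = 6*(3310 + 246695470) = 6*246698780 = 1480192680)
3968564 - g = 3968564 - 1*1480192680 = 3968564 - 1480192680 = -1476224116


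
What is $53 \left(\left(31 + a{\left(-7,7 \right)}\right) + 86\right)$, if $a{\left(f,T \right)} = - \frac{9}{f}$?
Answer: $\frac{43884}{7} \approx 6269.1$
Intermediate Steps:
$53 \left(\left(31 + a{\left(-7,7 \right)}\right) + 86\right) = 53 \left(\left(31 - \frac{9}{-7}\right) + 86\right) = 53 \left(\left(31 - - \frac{9}{7}\right) + 86\right) = 53 \left(\left(31 + \frac{9}{7}\right) + 86\right) = 53 \left(\frac{226}{7} + 86\right) = 53 \cdot \frac{828}{7} = \frac{43884}{7}$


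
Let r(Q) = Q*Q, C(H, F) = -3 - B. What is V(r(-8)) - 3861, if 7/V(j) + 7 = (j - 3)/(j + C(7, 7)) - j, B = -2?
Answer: -17035173/4412 ≈ -3861.1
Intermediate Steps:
C(H, F) = -1 (C(H, F) = -3 - 1*(-2) = -3 + 2 = -1)
r(Q) = Q²
V(j) = 7/(-7 - j + (-3 + j)/(-1 + j)) (V(j) = 7/(-7 + ((j - 3)/(j - 1) - j)) = 7/(-7 + ((-3 + j)/(-1 + j) - j)) = 7/(-7 + (-j + (-3 + j)/(-1 + j))) = 7/(-7 - j + (-3 + j)/(-1 + j)))
V(r(-8)) - 3861 = 7*(1 - 1*(-8)²)/(-4 + ((-8)²)² + 5*(-8)²) - 3861 = 7*(1 - 1*64)/(-4 + 64² + 5*64) - 3861 = 7*(1 - 64)/(-4 + 4096 + 320) - 3861 = 7*(-63)/4412 - 3861 = 7*(1/4412)*(-63) - 3861 = -441/4412 - 3861 = -17035173/4412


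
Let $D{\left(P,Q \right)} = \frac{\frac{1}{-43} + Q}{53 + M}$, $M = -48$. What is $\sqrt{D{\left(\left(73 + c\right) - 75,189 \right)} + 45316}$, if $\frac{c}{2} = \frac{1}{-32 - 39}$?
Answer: $\frac{\sqrt{2096479190}}{215} \approx 212.96$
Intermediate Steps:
$c = - \frac{2}{71}$ ($c = \frac{2}{-32 - 39} = \frac{2}{-71} = 2 \left(- \frac{1}{71}\right) = - \frac{2}{71} \approx -0.028169$)
$D{\left(P,Q \right)} = - \frac{1}{215} + \frac{Q}{5}$ ($D{\left(P,Q \right)} = \frac{\frac{1}{-43} + Q}{53 - 48} = \frac{- \frac{1}{43} + Q}{5} = \left(- \frac{1}{43} + Q\right) \frac{1}{5} = - \frac{1}{215} + \frac{Q}{5}$)
$\sqrt{D{\left(\left(73 + c\right) - 75,189 \right)} + 45316} = \sqrt{\left(- \frac{1}{215} + \frac{1}{5} \cdot 189\right) + 45316} = \sqrt{\left(- \frac{1}{215} + \frac{189}{5}\right) + 45316} = \sqrt{\frac{8126}{215} + 45316} = \sqrt{\frac{9751066}{215}} = \frac{\sqrt{2096479190}}{215}$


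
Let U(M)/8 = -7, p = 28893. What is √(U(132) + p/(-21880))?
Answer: I*√6860326310/10940 ≈ 7.571*I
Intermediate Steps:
U(M) = -56 (U(M) = 8*(-7) = -56)
√(U(132) + p/(-21880)) = √(-56 + 28893/(-21880)) = √(-56 + 28893*(-1/21880)) = √(-56 - 28893/21880) = √(-1254173/21880) = I*√6860326310/10940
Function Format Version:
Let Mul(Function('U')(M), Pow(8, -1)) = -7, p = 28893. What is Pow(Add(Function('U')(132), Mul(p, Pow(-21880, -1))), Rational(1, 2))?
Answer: Mul(Rational(1, 10940), I, Pow(6860326310, Rational(1, 2))) ≈ Mul(7.5710, I)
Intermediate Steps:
Function('U')(M) = -56 (Function('U')(M) = Mul(8, -7) = -56)
Pow(Add(Function('U')(132), Mul(p, Pow(-21880, -1))), Rational(1, 2)) = Pow(Add(-56, Mul(28893, Pow(-21880, -1))), Rational(1, 2)) = Pow(Add(-56, Mul(28893, Rational(-1, 21880))), Rational(1, 2)) = Pow(Add(-56, Rational(-28893, 21880)), Rational(1, 2)) = Pow(Rational(-1254173, 21880), Rational(1, 2)) = Mul(Rational(1, 10940), I, Pow(6860326310, Rational(1, 2)))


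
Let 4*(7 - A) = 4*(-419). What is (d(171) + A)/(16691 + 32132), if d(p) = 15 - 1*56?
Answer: 385/48823 ≈ 0.0078856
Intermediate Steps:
d(p) = -41 (d(p) = 15 - 56 = -41)
A = 426 (A = 7 - (-419) = 7 - 1/4*(-1676) = 7 + 419 = 426)
(d(171) + A)/(16691 + 32132) = (-41 + 426)/(16691 + 32132) = 385/48823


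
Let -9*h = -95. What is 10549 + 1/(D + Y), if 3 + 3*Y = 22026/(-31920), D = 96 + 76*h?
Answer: 453058362743/42947987 ≈ 10549.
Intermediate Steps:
h = 95/9 (h = -⅑*(-95) = 95/9 ≈ 10.556)
D = 8084/9 (D = 96 + 76*(95/9) = 96 + 7220/9 = 8084/9 ≈ 898.22)
Y = -19631/15960 (Y = -1 + (22026/(-31920))/3 = -1 + (22026*(-1/31920))/3 = -1 + (⅓)*(-3671/5320) = -1 - 3671/15960 = -19631/15960 ≈ -1.2300)
10549 + 1/(D + Y) = 10549 + 1/(8084/9 - 19631/15960) = 10549 + 1/(42947987/47880) = 10549 + 47880/42947987 = 453058362743/42947987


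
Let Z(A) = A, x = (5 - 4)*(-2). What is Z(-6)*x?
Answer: 12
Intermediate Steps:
x = -2 (x = 1*(-2) = -2)
Z(-6)*x = -6*(-2) = 12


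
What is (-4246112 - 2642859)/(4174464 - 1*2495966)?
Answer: -6888971/1678498 ≈ -4.1042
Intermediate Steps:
(-4246112 - 2642859)/(4174464 - 1*2495966) = -6888971/(4174464 - 2495966) = -6888971/1678498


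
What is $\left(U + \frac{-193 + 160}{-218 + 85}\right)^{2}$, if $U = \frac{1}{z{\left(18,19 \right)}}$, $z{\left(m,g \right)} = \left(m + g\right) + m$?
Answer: $\frac{3794704}{53509225} \approx 0.070917$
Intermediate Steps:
$z{\left(m,g \right)} = g + 2 m$ ($z{\left(m,g \right)} = \left(g + m\right) + m = g + 2 m$)
$U = \frac{1}{55}$ ($U = \frac{1}{19 + 2 \cdot 18} = \frac{1}{19 + 36} = \frac{1}{55} \approx 0.018182$)
$\left(U + \frac{-193 + 160}{-218 + 85}\right)^{2} = \left(\frac{1}{55} + \frac{-193 + 160}{-218 + 85}\right)^{2} = \left(\frac{1}{55} - \frac{33}{-133}\right)^{2} = \left(\frac{1}{55} - - \frac{33}{133}\right)^{2} = \left(\frac{1}{55} + \frac{33}{133}\right)^{2} = \left(\frac{1948}{7315}\right)^{2} = \frac{3794704}{53509225}$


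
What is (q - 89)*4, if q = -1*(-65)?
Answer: -96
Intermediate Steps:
q = 65
(q - 89)*4 = (65 - 89)*4 = -24*4 = -96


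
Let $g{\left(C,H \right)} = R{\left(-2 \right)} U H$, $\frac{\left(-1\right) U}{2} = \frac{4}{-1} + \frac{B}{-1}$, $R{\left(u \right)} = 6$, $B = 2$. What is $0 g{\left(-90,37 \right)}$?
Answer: $0$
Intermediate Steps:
$U = 12$ ($U = - 2 \left(\frac{4}{-1} + \frac{2}{-1}\right) = - 2 \left(4 \left(-1\right) + 2 \left(-1\right)\right) = - 2 \left(-4 - 2\right) = \left(-2\right) \left(-6\right) = 12$)
$g{\left(C,H \right)} = 72 H$ ($g{\left(C,H \right)} = 6 \cdot 12 H = 72 H$)
$0 g{\left(-90,37 \right)} = 0 \cdot 72 \cdot 37 = 0 \cdot 2664 = 0$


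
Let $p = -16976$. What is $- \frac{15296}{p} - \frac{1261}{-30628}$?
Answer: $\frac{2355253}{2499716} \approx 0.94221$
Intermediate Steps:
$- \frac{15296}{p} - \frac{1261}{-30628} = - \frac{15296}{-16976} - \frac{1261}{-30628} = \left(-15296\right) \left(- \frac{1}{16976}\right) - - \frac{97}{2356} = \frac{956}{1061} + \frac{97}{2356} = \frac{2355253}{2499716}$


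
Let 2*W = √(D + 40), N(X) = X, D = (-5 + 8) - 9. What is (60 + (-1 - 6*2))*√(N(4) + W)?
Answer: 47*√(16 + 2*√34)/2 ≈ 123.60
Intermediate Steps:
D = -6 (D = 3 - 9 = -6)
W = √34/2 (W = √(-6 + 40)/2 = √34/2 ≈ 2.9155)
(60 + (-1 - 6*2))*√(N(4) + W) = (60 + (-1 - 6*2))*√(4 + √34/2) = (60 + (-1 - 12))*√(4 + √34/2) = (60 - 13)*√(4 + √34/2) = 47*√(4 + √34/2)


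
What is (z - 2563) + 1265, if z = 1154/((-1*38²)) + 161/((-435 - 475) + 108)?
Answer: -188044527/144761 ≈ -1299.0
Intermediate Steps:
z = -144749/144761 (z = 1154/((-1*1444)) + 161/(-910 + 108) = 1154/(-1444) + 161/(-802) = 1154*(-1/1444) + 161*(-1/802) = -577/722 - 161/802 = -144749/144761 ≈ -0.99992)
(z - 2563) + 1265 = (-144749/144761 - 2563) + 1265 = -371167192/144761 + 1265 = -188044527/144761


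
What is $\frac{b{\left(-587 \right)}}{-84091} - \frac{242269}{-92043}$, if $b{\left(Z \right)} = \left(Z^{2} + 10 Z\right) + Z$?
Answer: $- \frac{1535457191}{1105712559} \approx -1.3887$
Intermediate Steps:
$b{\left(Z \right)} = Z^{2} + 11 Z$
$\frac{b{\left(-587 \right)}}{-84091} - \frac{242269}{-92043} = \frac{\left(-587\right) \left(11 - 587\right)}{-84091} - \frac{242269}{-92043} = \left(-587\right) \left(-576\right) \left(- \frac{1}{84091}\right) - - \frac{242269}{92043} = 338112 \left(- \frac{1}{84091}\right) + \frac{242269}{92043} = - \frac{338112}{84091} + \frac{242269}{92043} = - \frac{1535457191}{1105712559}$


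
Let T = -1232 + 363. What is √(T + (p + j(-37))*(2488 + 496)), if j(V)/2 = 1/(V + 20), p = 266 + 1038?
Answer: 3*√124909523/17 ≈ 1972.3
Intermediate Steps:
p = 1304
T = -869
j(V) = 2/(20 + V) (j(V) = 2/(V + 20) = 2/(20 + V))
√(T + (p + j(-37))*(2488 + 496)) = √(-869 + (1304 + 2/(20 - 37))*(2488 + 496)) = √(-869 + (1304 + 2/(-17))*2984) = √(-869 + (1304 + 2*(-1/17))*2984) = √(-869 + (1304 - 2/17)*2984) = √(-869 + (22166/17)*2984) = √(-869 + 66143344/17) = √(66128571/17) = 3*√124909523/17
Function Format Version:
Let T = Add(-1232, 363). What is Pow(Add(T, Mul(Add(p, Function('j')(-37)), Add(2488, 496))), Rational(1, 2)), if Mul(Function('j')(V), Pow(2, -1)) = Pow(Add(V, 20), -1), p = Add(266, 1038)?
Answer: Mul(Rational(3, 17), Pow(124909523, Rational(1, 2))) ≈ 1972.3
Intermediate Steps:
p = 1304
T = -869
Function('j')(V) = Mul(2, Pow(Add(20, V), -1)) (Function('j')(V) = Mul(2, Pow(Add(V, 20), -1)) = Mul(2, Pow(Add(20, V), -1)))
Pow(Add(T, Mul(Add(p, Function('j')(-37)), Add(2488, 496))), Rational(1, 2)) = Pow(Add(-869, Mul(Add(1304, Mul(2, Pow(Add(20, -37), -1))), Add(2488, 496))), Rational(1, 2)) = Pow(Add(-869, Mul(Add(1304, Mul(2, Pow(-17, -1))), 2984)), Rational(1, 2)) = Pow(Add(-869, Mul(Add(1304, Mul(2, Rational(-1, 17))), 2984)), Rational(1, 2)) = Pow(Add(-869, Mul(Add(1304, Rational(-2, 17)), 2984)), Rational(1, 2)) = Pow(Add(-869, Mul(Rational(22166, 17), 2984)), Rational(1, 2)) = Pow(Add(-869, Rational(66143344, 17)), Rational(1, 2)) = Pow(Rational(66128571, 17), Rational(1, 2)) = Mul(Rational(3, 17), Pow(124909523, Rational(1, 2)))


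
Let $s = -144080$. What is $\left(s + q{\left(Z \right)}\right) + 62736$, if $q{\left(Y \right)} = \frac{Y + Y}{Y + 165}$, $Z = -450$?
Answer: $- \frac{1545476}{19} \approx -81341.0$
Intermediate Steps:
$q{\left(Y \right)} = \frac{2 Y}{165 + Y}$
$\left(s + q{\left(Z \right)}\right) + 62736 = \left(-144080 + 2 \left(-450\right) \frac{1}{165 - 450}\right) + 62736 = \left(-144080 + 2 \left(-450\right) \frac{1}{-285}\right) + 62736 = \left(-144080 + 2 \left(-450\right) \left(- \frac{1}{285}\right)\right) + 62736 = \left(-144080 + \frac{60}{19}\right) + 62736 = - \frac{2737460}{19} + 62736 = - \frac{1545476}{19}$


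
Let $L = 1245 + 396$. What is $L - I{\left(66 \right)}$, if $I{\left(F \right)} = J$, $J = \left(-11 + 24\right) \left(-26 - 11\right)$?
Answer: $2122$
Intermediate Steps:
$J = -481$ ($J = 13 \left(-37\right) = -481$)
$I{\left(F \right)} = -481$
$L = 1641$
$L - I{\left(66 \right)} = 1641 - -481 = 1641 + 481 = 2122$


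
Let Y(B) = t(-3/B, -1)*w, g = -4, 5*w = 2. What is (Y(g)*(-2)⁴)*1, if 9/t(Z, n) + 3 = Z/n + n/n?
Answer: -1152/55 ≈ -20.945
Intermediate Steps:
w = ⅖ (w = (⅕)*2 = ⅖ ≈ 0.40000)
t(Z, n) = 9/(-2 + Z/n) (t(Z, n) = 9/(-3 + (Z/n + n/n)) = 9/(-3 + (Z/n + 1)) = 9/(-3 + (1 + Z/n)) = 9/(-2 + Z/n))
Y(B) = -18/(5*(2 - 3/B)) (Y(B) = (9*(-1)/(-3/B - 2*(-1)))*(⅖) = (9*(-1)/(-3/B + 2))*(⅖) = (9*(-1)/(2 - 3/B))*(⅖) = -9/(2 - 3/B)*(⅖) = -18/(5*(2 - 3/B)))
(Y(g)*(-2)⁴)*1 = (-18*(-4)/(-15 + 10*(-4))*(-2)⁴)*1 = (-18*(-4)/(-15 - 40)*16)*1 = (-18*(-4)/(-55)*16)*1 = (-18*(-4)*(-1/55)*16)*1 = -72/55*16*1 = -1152/55*1 = -1152/55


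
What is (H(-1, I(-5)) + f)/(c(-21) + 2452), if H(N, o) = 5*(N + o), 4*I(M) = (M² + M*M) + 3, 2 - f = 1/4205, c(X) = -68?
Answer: 1063861/40098880 ≈ 0.026531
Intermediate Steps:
f = 8409/4205 (f = 2 - 1/4205 = 8409/4205 ≈ 1.9998)
I(M) = ¾ + M²/2 (I(M) = ((M² + M*M) + 3)/4 = ((M² + M²) + 3)/4 = (2*M² + 3)/4 = (3 + 2*M²)/4 = ¾ + M²/2)
H(N, o) = 5*N + 5*o
(H(-1, I(-5)) + f)/(c(-21) + 2452) = ((5*(-1) + 5*(¾ + (½)*(-5)²)) + 8409/4205)/(-68 + 2452) = ((-5 + 5*(¾ + (½)*25)) + 8409/4205)/2384 = ((-5 + 5*(¾ + 25/2)) + 8409/4205)*(1/2384) = ((-5 + 5*(53/4)) + 8409/4205)*(1/2384) = ((-5 + 265/4) + 8409/4205)*(1/2384) = (245/4 + 8409/4205)*(1/2384) = (1063861/16820)*(1/2384) = 1063861/40098880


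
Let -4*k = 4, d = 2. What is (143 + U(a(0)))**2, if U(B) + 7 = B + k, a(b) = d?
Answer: 18769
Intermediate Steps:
a(b) = 2
k = -1 (k = -1/4*4 = -1)
U(B) = -8 + B (U(B) = -7 + (B - 1) = -7 + (-1 + B) = -8 + B)
(143 + U(a(0)))**2 = (143 + (-8 + 2))**2 = (143 - 6)**2 = 137**2 = 18769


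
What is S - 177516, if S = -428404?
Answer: -605920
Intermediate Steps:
S - 177516 = -428404 - 177516 = -605920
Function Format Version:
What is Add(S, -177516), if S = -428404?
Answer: -605920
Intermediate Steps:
Add(S, -177516) = Add(-428404, -177516) = -605920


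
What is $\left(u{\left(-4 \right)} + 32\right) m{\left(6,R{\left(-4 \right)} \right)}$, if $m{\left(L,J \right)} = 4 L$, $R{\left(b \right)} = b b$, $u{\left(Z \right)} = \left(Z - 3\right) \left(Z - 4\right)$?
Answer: $2112$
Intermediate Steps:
$u{\left(Z \right)} = \left(-4 + Z\right) \left(-3 + Z\right)$ ($u{\left(Z \right)} = \left(-3 + Z\right) \left(-4 + Z\right) = \left(-4 + Z\right) \left(-3 + Z\right)$)
$R{\left(b \right)} = b^{2}$
$\left(u{\left(-4 \right)} + 32\right) m{\left(6,R{\left(-4 \right)} \right)} = \left(\left(12 + \left(-4\right)^{2} - -28\right) + 32\right) 4 \cdot 6 = \left(\left(12 + 16 + 28\right) + 32\right) 24 = \left(56 + 32\right) 24 = 88 \cdot 24 = 2112$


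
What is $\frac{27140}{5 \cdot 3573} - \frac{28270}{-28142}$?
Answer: $\frac{126881743}{50275683} \approx 2.5237$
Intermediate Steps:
$\frac{27140}{5 \cdot 3573} - \frac{28270}{-28142} = \frac{27140}{17865} - - \frac{14135}{14071} = 27140 \cdot \frac{1}{17865} + \frac{14135}{14071} = \frac{5428}{3573} + \frac{14135}{14071} = \frac{126881743}{50275683}$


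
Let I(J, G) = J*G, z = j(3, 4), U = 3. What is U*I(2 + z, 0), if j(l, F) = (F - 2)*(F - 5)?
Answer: 0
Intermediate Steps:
j(l, F) = (-5 + F)*(-2 + F) (j(l, F) = (-2 + F)*(-5 + F) = (-5 + F)*(-2 + F))
z = -2 (z = 10 + 4**2 - 7*4 = 10 + 16 - 28 = -2)
I(J, G) = G*J
U*I(2 + z, 0) = 3*(0*(2 - 2)) = 3*(0*0) = 3*0 = 0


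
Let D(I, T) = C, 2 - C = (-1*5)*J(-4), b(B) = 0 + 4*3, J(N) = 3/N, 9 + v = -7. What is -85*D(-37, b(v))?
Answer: 595/4 ≈ 148.75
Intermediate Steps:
v = -16 (v = -9 - 7 = -16)
b(B) = 12 (b(B) = 0 + 12 = 12)
C = -7/4 (C = 2 - (-1*5)*3/(-4) = 2 - (-5)*3*(-¼) = 2 - (-5)*(-3)/4 = 2 - 1*15/4 = 2 - 15/4 = -7/4 ≈ -1.7500)
D(I, T) = -7/4
-85*D(-37, b(v)) = -85*(-7)/4 = -1*(-595/4) = 595/4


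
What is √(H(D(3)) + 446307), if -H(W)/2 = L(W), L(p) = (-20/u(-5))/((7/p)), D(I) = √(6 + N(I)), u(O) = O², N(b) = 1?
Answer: √(546726075 + 280*√7)/35 ≈ 668.06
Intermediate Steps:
D(I) = √7 (D(I) = √(6 + 1) = √7)
L(p) = -4*p/35 (L(p) = (-20/((-5)²))/((7/p)) = (-20/25)*(p/7) = (-20*1/25)*(p/7) = -4*p/35)
H(W) = 8*W/35 (H(W) = -(-8)*W/35 = 8*W/35)
√(H(D(3)) + 446307) = √(8*√7/35 + 446307) = √(446307 + 8*√7/35)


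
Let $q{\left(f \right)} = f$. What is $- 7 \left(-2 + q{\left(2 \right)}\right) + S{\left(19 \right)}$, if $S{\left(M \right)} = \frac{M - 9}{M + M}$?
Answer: $\frac{5}{19} \approx 0.26316$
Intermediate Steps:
$S{\left(M \right)} = \frac{-9 + M}{2 M}$
$- 7 \left(-2 + q{\left(2 \right)}\right) + S{\left(19 \right)} = - 7 \left(-2 + 2\right) + \frac{-9 + 19}{2 \cdot 19} = \left(-7\right) 0 + \frac{1}{2} \cdot \frac{1}{19} \cdot 10 = 0 + \frac{5}{19} = \frac{5}{19}$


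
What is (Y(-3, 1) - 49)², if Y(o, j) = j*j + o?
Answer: 2601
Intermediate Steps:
Y(o, j) = o + j² (Y(o, j) = j² + o = o + j²)
(Y(-3, 1) - 49)² = ((-3 + 1²) - 49)² = ((-3 + 1) - 49)² = (-2 - 49)² = (-51)² = 2601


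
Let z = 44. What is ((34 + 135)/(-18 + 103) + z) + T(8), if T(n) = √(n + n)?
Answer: 4249/85 ≈ 49.988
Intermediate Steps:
T(n) = √2*√n (T(n) = √(2*n) = √2*√n)
((34 + 135)/(-18 + 103) + z) + T(8) = ((34 + 135)/(-18 + 103) + 44) + √2*√8 = (169/85 + 44) + √2*(2*√2) = (169*(1/85) + 44) + 4 = (169/85 + 44) + 4 = 3909/85 + 4 = 4249/85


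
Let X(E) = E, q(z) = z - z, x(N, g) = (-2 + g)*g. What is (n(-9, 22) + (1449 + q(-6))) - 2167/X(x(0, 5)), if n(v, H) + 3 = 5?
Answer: 19598/15 ≈ 1306.5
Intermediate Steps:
x(N, g) = g*(-2 + g)
q(z) = 0
n(v, H) = 2 (n(v, H) = -3 + 5 = 2)
(n(-9, 22) + (1449 + q(-6))) - 2167/X(x(0, 5)) = (2 + (1449 + 0)) - 2167*1/(5*(-2 + 5)) = (2 + 1449) - 2167/(5*3) = 1451 - 2167/15 = 19598/15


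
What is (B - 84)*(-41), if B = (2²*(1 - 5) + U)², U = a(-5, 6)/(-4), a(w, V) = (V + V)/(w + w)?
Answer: -666209/100 ≈ -6662.1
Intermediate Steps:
a(w, V) = V/w (a(w, V) = (2*V)/((2*w)) = (2*V)*(1/(2*w)) = V/w)
U = 3/10 (U = (6/(-5))/(-4) = (6*(-⅕))*(-¼) = -6/5*(-¼) = 3/10 ≈ 0.30000)
B = 24649/100 (B = (2²*(1 - 5) + 3/10)² = (4*(-4) + 3/10)² = (-16 + 3/10)² = (-157/10)² = 24649/100 ≈ 246.49)
(B - 84)*(-41) = (24649/100 - 84)*(-41) = (16249/100)*(-41) = -666209/100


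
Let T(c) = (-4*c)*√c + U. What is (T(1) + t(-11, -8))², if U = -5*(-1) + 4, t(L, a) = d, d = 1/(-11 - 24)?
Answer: 30276/1225 ≈ 24.715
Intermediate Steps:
d = -1/35 (d = 1/(-35) = -1/35 ≈ -0.028571)
t(L, a) = -1/35
U = 9 (U = 5 + 4 = 9)
T(c) = 9 - 4*c^(3/2) (T(c) = (-4*c)*√c + 9 = -4*c^(3/2) + 9 = 9 - 4*c^(3/2))
(T(1) + t(-11, -8))² = ((9 - 4*1^(3/2)) - 1/35)² = ((9 - 4*1) - 1/35)² = ((9 - 4) - 1/35)² = (5 - 1/35)² = (174/35)² = 30276/1225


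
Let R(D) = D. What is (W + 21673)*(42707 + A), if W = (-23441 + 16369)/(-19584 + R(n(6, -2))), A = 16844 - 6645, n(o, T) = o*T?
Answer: 5617442422270/4899 ≈ 1.1467e+9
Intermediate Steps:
n(o, T) = T*o
A = 10199
W = 1768/4899 (W = (-23441 + 16369)/(-19584 - 2*6) = -7072/(-19584 - 12) = -7072/(-19596) = -7072*(-1/19596) = 1768/4899 ≈ 0.36089)
(W + 21673)*(42707 + A) = (1768/4899 + 21673)*(42707 + 10199) = (106177795/4899)*52906 = 5617442422270/4899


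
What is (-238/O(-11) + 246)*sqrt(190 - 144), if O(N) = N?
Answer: 2944*sqrt(46)/11 ≈ 1815.2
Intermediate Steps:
(-238/O(-11) + 246)*sqrt(190 - 144) = (-238/(-11) + 246)*sqrt(190 - 144) = (-238*(-1/11) + 246)*sqrt(46) = (238/11 + 246)*sqrt(46) = 2944*sqrt(46)/11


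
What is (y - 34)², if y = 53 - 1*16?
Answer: 9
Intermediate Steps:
y = 37 (y = 53 - 16 = 37)
(y - 34)² = (37 - 34)² = 3² = 9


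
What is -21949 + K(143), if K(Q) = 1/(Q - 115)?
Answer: -614571/28 ≈ -21949.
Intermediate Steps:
K(Q) = 1/(-115 + Q)
-21949 + K(143) = -21949 + 1/(-115 + 143) = -21949 + 1/28 = -614571/28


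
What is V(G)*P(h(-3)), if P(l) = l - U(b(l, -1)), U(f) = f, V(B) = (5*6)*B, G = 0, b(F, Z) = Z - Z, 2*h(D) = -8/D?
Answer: 0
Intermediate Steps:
h(D) = -4/D (h(D) = (-8/D)/2 = -4/D)
b(F, Z) = 0
V(B) = 30*B
P(l) = l (P(l) = l - 1*0 = l + 0 = l)
V(G)*P(h(-3)) = (30*0)*(-4/(-3)) = 0*(-4*(-⅓)) = 0*(4/3) = 0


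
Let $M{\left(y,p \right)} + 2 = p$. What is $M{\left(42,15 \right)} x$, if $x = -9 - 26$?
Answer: $-455$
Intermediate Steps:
$M{\left(y,p \right)} = -2 + p$
$x = -35$ ($x = -9 - 26 = -35$)
$M{\left(42,15 \right)} x = \left(-2 + 15\right) \left(-35\right) = 13 \left(-35\right) = -455$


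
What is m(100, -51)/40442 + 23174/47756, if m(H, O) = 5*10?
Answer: 234897677/482837038 ≈ 0.48649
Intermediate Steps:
m(H, O) = 50
m(100, -51)/40442 + 23174/47756 = 50/40442 + 23174/47756 = 50*(1/40442) + 23174*(1/47756) = 25/20221 + 11587/23878 = 234897677/482837038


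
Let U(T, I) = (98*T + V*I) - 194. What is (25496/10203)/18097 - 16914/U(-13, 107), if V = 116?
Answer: -3043649475/1969532704 ≈ -1.5454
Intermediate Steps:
U(T, I) = -194 + 98*T + 116*I (U(T, I) = (98*T + 116*I) - 194 = -194 + 98*T + 116*I)
(25496/10203)/18097 - 16914/U(-13, 107) = (25496/10203)/18097 - 16914/(-194 + 98*(-13) + 116*107) = (25496*(1/10203))*(1/18097) - 16914/(-194 - 1274 + 12412) = (25496/10203)*(1/18097) - 16914/10944 = 25496/184643691 - 16914*1/10944 = 25496/184643691 - 2819/1824 = -3043649475/1969532704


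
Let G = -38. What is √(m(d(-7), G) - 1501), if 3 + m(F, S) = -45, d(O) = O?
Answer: I*√1549 ≈ 39.357*I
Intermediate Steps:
m(F, S) = -48 (m(F, S) = -3 - 45 = -48)
√(m(d(-7), G) - 1501) = √(-48 - 1501) = √(-1549) = I*√1549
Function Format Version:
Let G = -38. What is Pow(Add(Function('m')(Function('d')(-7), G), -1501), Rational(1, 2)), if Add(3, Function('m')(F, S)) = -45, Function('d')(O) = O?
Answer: Mul(I, Pow(1549, Rational(1, 2))) ≈ Mul(39.357, I)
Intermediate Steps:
Function('m')(F, S) = -48 (Function('m')(F, S) = Add(-3, -45) = -48)
Pow(Add(Function('m')(Function('d')(-7), G), -1501), Rational(1, 2)) = Pow(Add(-48, -1501), Rational(1, 2)) = Pow(-1549, Rational(1, 2)) = Mul(I, Pow(1549, Rational(1, 2)))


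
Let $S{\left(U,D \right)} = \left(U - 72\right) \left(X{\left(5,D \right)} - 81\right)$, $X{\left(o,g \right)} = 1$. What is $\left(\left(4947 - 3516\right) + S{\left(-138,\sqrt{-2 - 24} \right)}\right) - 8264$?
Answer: $9967$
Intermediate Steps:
$S{\left(U,D \right)} = 5760 - 80 U$ ($S{\left(U,D \right)} = \left(U - 72\right) \left(1 - 81\right) = \left(-72 + U\right) \left(-80\right) = 5760 - 80 U$)
$\left(\left(4947 - 3516\right) + S{\left(-138,\sqrt{-2 - 24} \right)}\right) - 8264 = \left(\left(4947 - 3516\right) + \left(5760 - -11040\right)\right) - 8264 = \left(1431 + \left(5760 + 11040\right)\right) - 8264 = \left(1431 + 16800\right) - 8264 = 18231 - 8264 = 9967$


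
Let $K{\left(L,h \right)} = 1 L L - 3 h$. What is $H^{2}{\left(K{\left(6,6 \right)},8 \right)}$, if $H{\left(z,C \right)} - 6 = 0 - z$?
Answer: $144$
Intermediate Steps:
$K{\left(L,h \right)} = L^{2} - 3 h$ ($K{\left(L,h \right)} = L L - 3 h = L^{2} - 3 h$)
$H{\left(z,C \right)} = 6 - z$ ($H{\left(z,C \right)} = 6 + \left(0 - z\right) = 6 - z$)
$H^{2}{\left(K{\left(6,6 \right)},8 \right)} = \left(6 - \left(6^{2} - 18\right)\right)^{2} = \left(6 - \left(36 - 18\right)\right)^{2} = \left(6 - 18\right)^{2} = \left(-12\right)^{2} = 144$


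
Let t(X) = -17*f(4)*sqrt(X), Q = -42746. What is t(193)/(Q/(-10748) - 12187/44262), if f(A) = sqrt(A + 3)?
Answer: -1010921949*sqrt(1351)/220129697 ≈ -168.80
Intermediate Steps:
f(A) = sqrt(3 + A)
t(X) = -17*sqrt(7)*sqrt(X) (t(X) = -17*sqrt(3 + 4)*sqrt(X) = -17*sqrt(7)*sqrt(X))
t(193)/(Q/(-10748) - 12187/44262) = (-17*sqrt(7)*sqrt(193))/(-42746/(-10748) - 12187/44262) = (-17*sqrt(1351))/(-42746*(-1/10748) - 12187*1/44262) = (-17*sqrt(1351))/(21373/5374 - 12187/44262) = (-17*sqrt(1351))/(220129697/59465997) = -17*sqrt(1351)*(59465997/220129697) = -1010921949*sqrt(1351)/220129697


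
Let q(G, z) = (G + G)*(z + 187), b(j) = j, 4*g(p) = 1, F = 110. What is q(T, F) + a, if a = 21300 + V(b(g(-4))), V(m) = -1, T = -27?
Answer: 5261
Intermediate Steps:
g(p) = ¼ (g(p) = (¼)*1 = ¼)
a = 21299 (a = 21300 - 1 = 21299)
q(G, z) = 2*G*(187 + z) (q(G, z) = (2*G)*(187 + z) = 2*G*(187 + z))
q(T, F) + a = 2*(-27)*(187 + 110) + 21299 = 2*(-27)*297 + 21299 = -16038 + 21299 = 5261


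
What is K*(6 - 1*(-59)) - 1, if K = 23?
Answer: 1494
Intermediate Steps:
K*(6 - 1*(-59)) - 1 = 23*(6 - 1*(-59)) - 1 = 23*(6 + 59) - 1 = 23*65 - 1 = 1495 - 1 = 1494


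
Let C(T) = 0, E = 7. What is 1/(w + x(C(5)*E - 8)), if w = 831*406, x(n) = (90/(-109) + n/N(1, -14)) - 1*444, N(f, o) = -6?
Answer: 327/110180200 ≈ 2.9679e-6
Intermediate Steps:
x(n) = -48486/109 - n/6 (x(n) = (90/(-109) + n/(-6)) - 1*444 = (90*(-1/109) + n*(-⅙)) - 444 = (-90/109 - n/6) - 444 = -48486/109 - n/6)
w = 337386
1/(w + x(C(5)*E - 8)) = 1/(337386 + (-48486/109 - (0*7 - 8)/6)) = 1/(337386 + (-48486/109 - (0 - 8)/6)) = 1/(337386 + (-48486/109 - ⅙*(-8))) = 1/(337386 + (-48486/109 + 4/3)) = 1/(337386 - 145022/327) = 1/(110180200/327) = 327/110180200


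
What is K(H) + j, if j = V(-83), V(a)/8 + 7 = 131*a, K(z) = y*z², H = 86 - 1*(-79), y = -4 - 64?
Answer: -1938340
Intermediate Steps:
y = -68
H = 165 (H = 86 + 79 = 165)
K(z) = -68*z²
V(a) = -56 + 1048*a (V(a) = -56 + 8*(131*a) = -56 + 1048*a)
j = -87040 (j = -56 + 1048*(-83) = -56 - 86984 = -87040)
K(H) + j = -68*165² - 87040 = -68*27225 - 87040 = -1851300 - 87040 = -1938340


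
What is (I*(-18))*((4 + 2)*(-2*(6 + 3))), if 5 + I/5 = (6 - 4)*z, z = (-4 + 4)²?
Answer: -48600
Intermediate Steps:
z = 0 (z = 0² = 0)
I = -25 (I = -25 + 5*((6 - 4)*0) = -25 + 5*(2*0) = -25 + 5*0 = -25 + 0 = -25)
(I*(-18))*((4 + 2)*(-2*(6 + 3))) = (-25*(-18))*((4 + 2)*(-2*(6 + 3))) = 450*(6*(-2*9)) = 450*(6*(-18)) = 450*(-108) = -48600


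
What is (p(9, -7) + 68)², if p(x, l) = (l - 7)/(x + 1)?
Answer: 110889/25 ≈ 4435.6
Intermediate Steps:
p(x, l) = (-7 + l)/(1 + x)
(p(9, -7) + 68)² = ((-7 - 7)/(1 + 9) + 68)² = (-14/10 + 68)² = ((⅒)*(-14) + 68)² = (-7/5 + 68)² = (333/5)² = 110889/25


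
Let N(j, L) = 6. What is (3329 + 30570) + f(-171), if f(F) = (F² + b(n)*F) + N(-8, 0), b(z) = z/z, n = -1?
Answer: 62975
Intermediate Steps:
b(z) = 1
f(F) = 6 + F + F² (f(F) = (F² + 1*F) + 6 = (F² + F) + 6 = (F + F²) + 6 = 6 + F + F²)
(3329 + 30570) + f(-171) = (3329 + 30570) + (6 - 171 + (-171)²) = 33899 + (6 - 171 + 29241) = 33899 + 29076 = 62975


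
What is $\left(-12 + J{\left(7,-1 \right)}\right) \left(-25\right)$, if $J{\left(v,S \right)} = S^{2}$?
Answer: $275$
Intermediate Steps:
$\left(-12 + J{\left(7,-1 \right)}\right) \left(-25\right) = \left(-12 + \left(-1\right)^{2}\right) \left(-25\right) = \left(-12 + 1\right) \left(-25\right) = \left(-11\right) \left(-25\right) = 275$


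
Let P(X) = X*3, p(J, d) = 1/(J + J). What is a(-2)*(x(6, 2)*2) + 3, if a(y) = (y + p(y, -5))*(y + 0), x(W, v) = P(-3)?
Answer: -78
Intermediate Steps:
p(J, d) = 1/(2*J)
P(X) = 3*X
x(W, v) = -9 (x(W, v) = 3*(-3) = -9)
a(y) = y*(y + 1/(2*y)) (a(y) = (y + 1/(2*y))*(y + 0) = (y + 1/(2*y))*y = y*(y + 1/(2*y)))
a(-2)*(x(6, 2)*2) + 3 = (½ + (-2)²)*(-9*2) + 3 = (½ + 4)*(-18) + 3 = (9/2)*(-18) + 3 = -81 + 3 = -78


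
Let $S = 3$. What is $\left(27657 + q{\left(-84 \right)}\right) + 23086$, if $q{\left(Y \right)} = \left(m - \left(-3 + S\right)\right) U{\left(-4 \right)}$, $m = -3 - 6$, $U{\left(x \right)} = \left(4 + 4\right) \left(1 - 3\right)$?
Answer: $50887$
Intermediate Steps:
$U{\left(x \right)} = -16$ ($U{\left(x \right)} = 8 \left(-2\right) = -16$)
$m = -9$ ($m = -3 - 6 = -9$)
$q{\left(Y \right)} = 144$ ($q{\left(Y \right)} = \left(-9 + \left(3 - 3\right)\right) \left(-16\right) = \left(-9 + 0\right) \left(-16\right) = \left(-9\right) \left(-16\right) = 144$)
$\left(27657 + q{\left(-84 \right)}\right) + 23086 = \left(27657 + 144\right) + 23086 = 27801 + 23086 = 50887$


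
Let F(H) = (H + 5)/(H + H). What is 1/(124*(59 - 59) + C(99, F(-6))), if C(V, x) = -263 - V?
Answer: -1/362 ≈ -0.0027624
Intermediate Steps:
F(H) = (5 + H)/(2*H) (F(H) = (5 + H)/((2*H)) = (5 + H)*(1/(2*H)) = (5 + H)/(2*H))
1/(124*(59 - 59) + C(99, F(-6))) = 1/(124*(59 - 59) + (-263 - 1*99)) = 1/(124*0 + (-263 - 99)) = 1/(0 - 362) = 1/(-362) = -1/362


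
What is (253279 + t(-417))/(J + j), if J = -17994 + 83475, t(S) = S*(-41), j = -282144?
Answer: -270376/216663 ≈ -1.2479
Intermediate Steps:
t(S) = -41*S
J = 65481
(253279 + t(-417))/(J + j) = (253279 - 41*(-417))/(65481 - 282144) = (253279 + 17097)/(-216663) = 270376*(-1/216663) = -270376/216663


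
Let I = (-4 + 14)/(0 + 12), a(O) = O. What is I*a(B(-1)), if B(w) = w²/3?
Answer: 5/18 ≈ 0.27778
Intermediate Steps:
B(w) = w²/3
I = ⅚ (I = 10/12 = 10*(1/12) = ⅚ ≈ 0.83333)
I*a(B(-1)) = 5*((⅓)*(-1)²)/6 = 5*((⅓)*1)/6 = (⅚)*(⅓) = 5/18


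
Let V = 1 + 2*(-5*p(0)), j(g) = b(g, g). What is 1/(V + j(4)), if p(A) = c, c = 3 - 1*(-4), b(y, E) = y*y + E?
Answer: -1/49 ≈ -0.020408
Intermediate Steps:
b(y, E) = E + y² (b(y, E) = y² + E = E + y²)
j(g) = g + g²
c = 7 (c = 3 + 4 = 7)
p(A) = 7
V = -69 (V = 1 + 2*(-5*7) = 1 + 2*(-35) = 1 - 70 = -69)
1/(V + j(4)) = 1/(-69 + 4*(1 + 4)) = 1/(-69 + 4*5) = 1/(-69 + 20) = 1/(-49) = -1/49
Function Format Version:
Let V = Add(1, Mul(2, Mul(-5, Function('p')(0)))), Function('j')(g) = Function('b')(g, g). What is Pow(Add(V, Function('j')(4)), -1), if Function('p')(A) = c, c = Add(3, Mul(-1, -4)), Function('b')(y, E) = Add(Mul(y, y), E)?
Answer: Rational(-1, 49) ≈ -0.020408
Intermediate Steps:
Function('b')(y, E) = Add(E, Pow(y, 2)) (Function('b')(y, E) = Add(Pow(y, 2), E) = Add(E, Pow(y, 2)))
Function('j')(g) = Add(g, Pow(g, 2))
c = 7 (c = Add(3, 4) = 7)
Function('p')(A) = 7
V = -69 (V = Add(1, Mul(2, Mul(-5, 7))) = Add(1, Mul(2, -35)) = Add(1, -70) = -69)
Pow(Add(V, Function('j')(4)), -1) = Pow(Add(-69, Mul(4, Add(1, 4))), -1) = Pow(Add(-69, Mul(4, 5)), -1) = Pow(Add(-69, 20), -1) = Pow(-49, -1) = Rational(-1, 49)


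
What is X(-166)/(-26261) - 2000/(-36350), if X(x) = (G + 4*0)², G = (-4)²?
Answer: 864328/19091747 ≈ 0.045272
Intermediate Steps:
G = 16
X(x) = 256 (X(x) = (16 + 4*0)² = (16 + 0)² = 16² = 256)
X(-166)/(-26261) - 2000/(-36350) = 256/(-26261) - 2000/(-36350) = 256*(-1/26261) - 2000*(-1/36350) = -256/26261 + 40/727 = 864328/19091747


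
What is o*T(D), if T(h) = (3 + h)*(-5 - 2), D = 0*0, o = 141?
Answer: -2961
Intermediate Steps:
D = 0
T(h) = -21 - 7*h (T(h) = (3 + h)*(-7) = -21 - 7*h)
o*T(D) = 141*(-21 - 7*0) = 141*(-21 + 0) = 141*(-21) = -2961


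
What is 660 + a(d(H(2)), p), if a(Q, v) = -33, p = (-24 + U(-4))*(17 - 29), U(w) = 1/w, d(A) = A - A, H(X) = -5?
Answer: 627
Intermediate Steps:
d(A) = 0
p = 291 (p = (-24 + 1/(-4))*(17 - 29) = (-24 - ¼)*(-12) = -97/4*(-12) = 291)
660 + a(d(H(2)), p) = 660 - 33 = 627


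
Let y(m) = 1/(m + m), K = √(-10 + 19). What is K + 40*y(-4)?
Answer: -2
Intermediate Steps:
K = 3 (K = √9 = 3)
y(m) = 1/(2*m)
K + 40*y(-4) = 3 + 40*((½)/(-4)) = 3 + 40*((½)*(-¼)) = 3 + 40*(-⅛) = 3 - 5 = -2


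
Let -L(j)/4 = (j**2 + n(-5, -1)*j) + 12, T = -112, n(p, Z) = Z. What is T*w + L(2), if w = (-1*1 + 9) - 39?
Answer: 3416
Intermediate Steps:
L(j) = -48 - 4*j**2 + 4*j (L(j) = -4*((j**2 - j) + 12) = -4*(12 + j**2 - j) = -48 - 4*j**2 + 4*j)
w = -31 (w = (-1 + 9) - 39 = 8 - 39 = -31)
T*w + L(2) = -112*(-31) + (-48 - 4*2**2 + 4*2) = 3472 + (-48 - 4*4 + 8) = 3472 + (-48 - 16 + 8) = 3472 - 56 = 3416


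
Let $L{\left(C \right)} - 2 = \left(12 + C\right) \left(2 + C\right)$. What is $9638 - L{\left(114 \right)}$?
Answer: $-4980$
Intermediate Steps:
$L{\left(C \right)} = 2 + \left(2 + C\right) \left(12 + C\right)$ ($L{\left(C \right)} = 2 + \left(12 + C\right) \left(2 + C\right) = 2 + \left(2 + C\right) \left(12 + C\right)$)
$9638 - L{\left(114 \right)} = 9638 - \left(26 + 114^{2} + 14 \cdot 114\right) = 9638 - \left(26 + 12996 + 1596\right) = 9638 - 14618 = -4980$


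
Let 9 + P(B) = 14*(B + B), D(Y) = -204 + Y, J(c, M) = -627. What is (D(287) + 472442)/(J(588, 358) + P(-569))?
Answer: -472525/16568 ≈ -28.520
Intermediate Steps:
P(B) = -9 + 28*B (P(B) = -9 + 14*(B + B) = -9 + 14*(2*B) = -9 + 28*B)
(D(287) + 472442)/(J(588, 358) + P(-569)) = ((-204 + 287) + 472442)/(-627 + (-9 + 28*(-569))) = (83 + 472442)/(-627 + (-9 - 15932)) = 472525/(-627 - 15941) = 472525/(-16568) = 472525*(-1/16568) = -472525/16568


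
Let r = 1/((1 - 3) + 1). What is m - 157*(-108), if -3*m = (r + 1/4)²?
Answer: 271293/16 ≈ 16956.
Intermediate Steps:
r = -1 (r = 1/(-2 + 1) = 1/(-1) = -1)
m = -3/16 (m = -(-1 + 1/4)²/3 = -(-1 + ¼)²/3 = -(-¾)²/3 = -⅓*9/16 = -3/16 ≈ -0.18750)
m - 157*(-108) = -3/16 - 157*(-108) = -3/16 + 16956 = 271293/16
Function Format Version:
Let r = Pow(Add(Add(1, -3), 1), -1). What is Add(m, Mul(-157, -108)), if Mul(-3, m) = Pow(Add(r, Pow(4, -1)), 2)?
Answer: Rational(271293, 16) ≈ 16956.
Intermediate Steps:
r = -1 (r = Pow(Add(-2, 1), -1) = Pow(-1, -1) = -1)
m = Rational(-3, 16) (m = Mul(Rational(-1, 3), Pow(Add(-1, Pow(4, -1)), 2)) = Mul(Rational(-1, 3), Pow(Add(-1, Rational(1, 4)), 2)) = Mul(Rational(-1, 3), Pow(Rational(-3, 4), 2)) = Mul(Rational(-1, 3), Rational(9, 16)) = Rational(-3, 16) ≈ -0.18750)
Add(m, Mul(-157, -108)) = Add(Rational(-3, 16), Mul(-157, -108)) = Add(Rational(-3, 16), 16956) = Rational(271293, 16)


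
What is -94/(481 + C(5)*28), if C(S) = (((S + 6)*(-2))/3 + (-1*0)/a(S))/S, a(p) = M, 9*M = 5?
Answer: -1410/6599 ≈ -0.21367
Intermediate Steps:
M = 5/9 (M = (1/9)*5 = 5/9 ≈ 0.55556)
a(p) = 5/9
C(S) = (-4 - 2*S/3)/S (C(S) = (((S + 6)*(-2))/3 + (-1*0)/(5/9))/S = (((6 + S)*(-2))*(1/3) + 0*(9/5))/S = ((-12 - 2*S)*(1/3) + 0)/S = ((-4 - 2*S/3) + 0)/S = (-4 - 2*S/3)/S)
-94/(481 + C(5)*28) = -94/(481 + (-2/3 - 4/5)*28) = -94/(481 - 22/15*28) = -94/(481 - 616/15) = -94/6599/15 = -94*15/6599 = -1410/6599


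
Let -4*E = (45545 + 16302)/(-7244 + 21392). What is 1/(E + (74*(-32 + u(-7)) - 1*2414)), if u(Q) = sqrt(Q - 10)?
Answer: -15318593692272/73568397588076369 - 236996430336*I*sqrt(17)/73568397588076369 ≈ -0.00020822 - 1.3282e-5*I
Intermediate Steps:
u(Q) = sqrt(-10 + Q)
E = -61847/56592 (E = -(45545 + 16302)/(4*(-7244 + 21392)) = -61847/(4*14148) = -1/4*61847/14148 = -61847/56592 ≈ -1.0929)
1/(E + (74*(-32 + u(-7)) - 1*2414)) = 1/(-61847/56592 + (74*(-32 + sqrt(-10 - 7)) - 1*2414)) = 1/(-61847/56592 + (74*(-32 + sqrt(-17)) - 2414)) = 1/(-61847/56592 + (74*(-32 + I*sqrt(17)) - 2414)) = 1/(-61847/56592 + ((-2368 + 74*I*sqrt(17)) - 2414)) = 1/(-61847/56592 + (-4782 + 74*I*sqrt(17))) = 1/(-270684791/56592 + 74*I*sqrt(17))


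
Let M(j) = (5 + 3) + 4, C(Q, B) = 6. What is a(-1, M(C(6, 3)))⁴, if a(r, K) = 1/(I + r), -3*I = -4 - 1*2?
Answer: 1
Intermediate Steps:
I = 2 (I = -(-4 - 1*2)/3 = -(-4 - 2)/3 = -⅓*(-6) = 2)
M(j) = 12 (M(j) = 8 + 4 = 12)
a(r, K) = 1/(2 + r)
a(-1, M(C(6, 3)))⁴ = (1/(2 - 1))⁴ = (1/1)⁴ = 1⁴ = 1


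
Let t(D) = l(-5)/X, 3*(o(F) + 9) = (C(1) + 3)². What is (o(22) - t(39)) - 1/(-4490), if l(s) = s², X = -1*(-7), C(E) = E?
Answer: -682459/94290 ≈ -7.2379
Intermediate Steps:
o(F) = -11/3 (o(F) = -9 + (1 + 3)²/3 = -9 + (⅓)*4² = -9 + (⅓)*16 = -9 + 16/3 = -11/3)
X = 7
t(D) = 25/7 (t(D) = (-5)²/7 = 25*(⅐) = 25/7)
(o(22) - t(39)) - 1/(-4490) = (-11/3 - 1*25/7) - 1/(-4490) = (-11/3 - 25/7) - 1*(-1/4490) = -152/21 + 1/4490 = -682459/94290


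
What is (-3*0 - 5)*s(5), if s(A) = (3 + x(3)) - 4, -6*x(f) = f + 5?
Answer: 35/3 ≈ 11.667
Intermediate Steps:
x(f) = -5/6 - f/6 (x(f) = -(f + 5)/6 = -(5 + f)/6 = -5/6 - f/6)
s(A) = -7/3 (s(A) = (3 + (-5/6 - 1/6*3)) - 4 = (3 + (-5/6 - 1/2)) - 4 = (3 - 4/3) - 4 = 5/3 - 4 = -7/3)
(-3*0 - 5)*s(5) = (-3*0 - 5)*(-7/3) = (0 - 5)*(-7/3) = -5*(-7/3) = 35/3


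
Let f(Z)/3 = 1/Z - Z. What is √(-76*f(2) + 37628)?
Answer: √37970 ≈ 194.86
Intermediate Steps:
f(Z) = -3*Z + 3/Z (f(Z) = 3*(1/Z - Z) = -3*Z + 3/Z)
√(-76*f(2) + 37628) = √(-76*(-3*2 + 3/2) + 37628) = √(-76*(-6 + 3*(½)) + 37628) = √(-76*(-6 + 3/2) + 37628) = √(-76*(-9/2) + 37628) = √(342 + 37628) = √37970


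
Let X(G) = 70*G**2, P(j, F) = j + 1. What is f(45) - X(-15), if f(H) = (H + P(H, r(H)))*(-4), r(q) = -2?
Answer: -16114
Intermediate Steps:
P(j, F) = 1 + j
f(H) = -4 - 8*H (f(H) = (H + (1 + H))*(-4) = (1 + 2*H)*(-4) = -4 - 8*H)
f(45) - X(-15) = (-4 - 8*45) - 70*(-15)**2 = (-4 - 360) - 70*225 = -364 - 1*15750 = -364 - 15750 = -16114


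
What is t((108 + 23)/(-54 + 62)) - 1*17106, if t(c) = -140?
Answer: -17246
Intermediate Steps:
t((108 + 23)/(-54 + 62)) - 1*17106 = -140 - 1*17106 = -140 - 17106 = -17246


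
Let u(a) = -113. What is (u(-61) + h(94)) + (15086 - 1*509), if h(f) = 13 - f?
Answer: 14383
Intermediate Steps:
(u(-61) + h(94)) + (15086 - 1*509) = (-113 + (13 - 1*94)) + (15086 - 1*509) = (-113 + (13 - 94)) + (15086 - 509) = (-113 - 81) + 14577 = -194 + 14577 = 14383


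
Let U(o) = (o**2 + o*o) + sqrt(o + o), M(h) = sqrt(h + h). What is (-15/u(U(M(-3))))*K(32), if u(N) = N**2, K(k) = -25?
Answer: 375/(-12 + 2**(3/4)*3**(1/4)*sqrt(I))**2 ≈ 3.22 + 0.98812*I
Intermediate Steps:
M(h) = sqrt(2)*sqrt(h) (M(h) = sqrt(2*h) = sqrt(2)*sqrt(h))
U(o) = 2*o**2 + sqrt(2)*sqrt(o) (U(o) = (o**2 + o**2) + sqrt(2*o) = 2*o**2 + sqrt(2)*sqrt(o))
(-15/u(U(M(-3))))*K(32) = -15/(2*(sqrt(2)*sqrt(-3))**2 + sqrt(2)*sqrt(sqrt(2)*sqrt(-3)))**2*(-25) = -15/(2*(sqrt(2)*(I*sqrt(3)))**2 + sqrt(2)*sqrt(sqrt(2)*(I*sqrt(3))))**2*(-25) = -15/(2*(I*sqrt(6))**2 + sqrt(2)*sqrt(I*sqrt(6)))**2*(-25) = -15/(2*(-6) + sqrt(2)*(6**(1/4)*sqrt(I)))**2*(-25) = -15/(-12 + 2**(3/4)*3**(1/4)*sqrt(I))**2*(-25) = 375/(-12 + 2**(3/4)*3**(1/4)*sqrt(I))**2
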